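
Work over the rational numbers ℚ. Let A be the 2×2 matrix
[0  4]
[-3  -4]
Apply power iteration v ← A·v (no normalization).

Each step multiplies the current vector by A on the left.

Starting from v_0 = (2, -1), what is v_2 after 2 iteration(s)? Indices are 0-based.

v_2 = (-8, 20)

v_0 = (2, -1).
v_1 = A·v_0 = (-4, -2).
v_2 = A·v_1 = (-8, 20).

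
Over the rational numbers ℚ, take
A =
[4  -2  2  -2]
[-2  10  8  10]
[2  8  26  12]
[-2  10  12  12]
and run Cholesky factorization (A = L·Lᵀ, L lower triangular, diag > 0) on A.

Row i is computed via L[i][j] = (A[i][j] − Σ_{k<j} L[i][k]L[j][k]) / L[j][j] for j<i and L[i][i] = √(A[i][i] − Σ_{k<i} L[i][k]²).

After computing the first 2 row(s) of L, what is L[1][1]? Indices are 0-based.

L[1][1] = 3

Step 1: L[0][0] = √(4) = 2.
  L[1][0] = (-2) / L[0][0] = -1.
Step 2: L[1][1] = √(9) = 3.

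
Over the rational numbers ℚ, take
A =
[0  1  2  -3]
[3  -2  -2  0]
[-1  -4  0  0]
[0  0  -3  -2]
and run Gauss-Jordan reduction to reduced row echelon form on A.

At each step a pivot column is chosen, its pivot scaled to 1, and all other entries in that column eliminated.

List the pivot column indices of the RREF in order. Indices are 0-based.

pivot columns: 0, 1, 2, 3

[1] R0 <-> R1
[1] R0 /= 3  ⇒  (1, -2/3, -2/3, 0)
     R2 -= -1·R0  ⇒  (0, -14/3, -2/3, 0)
[2] R1 /= 1  ⇒  (0, 1, 2, -3)
     R0 -= -2/3·R1  ⇒  (1, 0, 2/3, -2)
     R2 -= -14/3·R1  ⇒  (0, 0, 26/3, -14)
[3] R2 /= 26/3  ⇒  (0, 0, 1, -21/13)
     R0 -= 2/3·R2  ⇒  (1, 0, 0, -12/13)
     R1 -= 2·R2  ⇒  (0, 1, 0, 3/13)
     R3 -= -3·R2  ⇒  (0, 0, 0, -89/13)
[4] R3 /= -89/13  ⇒  (0, 0, 0, 1)
     R0 -= -12/13·R3  ⇒  (1, 0, 0, 0)
     R1 -= 3/13·R3  ⇒  (0, 1, 0, 0)
     R2 -= -21/13·R3  ⇒  (0, 0, 1, 0)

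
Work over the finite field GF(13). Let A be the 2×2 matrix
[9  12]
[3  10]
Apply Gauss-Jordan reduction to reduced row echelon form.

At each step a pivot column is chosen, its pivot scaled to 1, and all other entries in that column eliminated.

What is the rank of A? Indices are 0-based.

pivot(0,0)=9: scale R0 → (1, 10)
  clear (1,0): R1 −= (3)R0 → (0, 6)
pivot(1,1)=6: scale R1 → (0, 1)
  clear (0,1): R0 −= (10)R1 → (1, 0)

rank = 2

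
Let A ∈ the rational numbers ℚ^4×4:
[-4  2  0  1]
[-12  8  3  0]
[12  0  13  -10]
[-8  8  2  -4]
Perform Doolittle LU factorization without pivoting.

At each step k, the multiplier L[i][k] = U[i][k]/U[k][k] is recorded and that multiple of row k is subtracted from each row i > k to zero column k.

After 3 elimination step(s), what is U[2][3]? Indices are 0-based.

k=0: U[0][0]=-4
  eliminate (1,0): mult=3, new row 1: (0, 2, 3, -3); set L[1][0]=3
  eliminate (2,0): mult=-3, new row 2: (0, 6, 13, -7); set L[2][0]=-3
  eliminate (3,0): mult=2, new row 3: (0, 4, 2, -6); set L[3][0]=2
k=1: U[1][1]=2
  eliminate (2,1): mult=3, new row 2: (0, 0, 4, 2); set L[2][1]=3
  eliminate (3,1): mult=2, new row 3: (0, 0, -4, 0); set L[3][1]=2
k=2: U[2][2]=4
  eliminate (3,2): mult=-1, new row 3: (0, 0, 0, 2); set L[3][2]=-1

U[2][3] = 2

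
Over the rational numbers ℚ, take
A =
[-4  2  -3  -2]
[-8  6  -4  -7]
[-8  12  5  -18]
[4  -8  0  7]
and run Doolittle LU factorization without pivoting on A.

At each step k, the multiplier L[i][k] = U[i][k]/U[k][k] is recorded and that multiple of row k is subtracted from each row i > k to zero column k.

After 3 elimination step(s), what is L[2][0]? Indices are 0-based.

L[2][0] = 2

k=0: U[0][0]=-4
  eliminate (1,0): mult=2, new row 1: (0, 2, 2, -3); set L[1][0]=2
  eliminate (2,0): mult=2, new row 2: (0, 8, 11, -14); set L[2][0]=2
  eliminate (3,0): mult=-1, new row 3: (0, -6, -3, 5); set L[3][0]=-1
k=1: U[1][1]=2
  eliminate (2,1): mult=4, new row 2: (0, 0, 3, -2); set L[2][1]=4
  eliminate (3,1): mult=-3, new row 3: (0, 0, 3, -4); set L[3][1]=-3
k=2: U[2][2]=3
  eliminate (3,2): mult=1, new row 3: (0, 0, 0, -2); set L[3][2]=1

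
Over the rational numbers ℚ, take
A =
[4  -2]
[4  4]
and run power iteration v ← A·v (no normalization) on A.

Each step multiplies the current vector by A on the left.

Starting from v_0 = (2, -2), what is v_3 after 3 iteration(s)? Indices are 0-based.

v_0 = (2, -2).
v_1 = A·v_0 = (12, 0).
v_2 = A·v_1 = (48, 48).
v_3 = A·v_2 = (96, 384).

v_3 = (96, 384)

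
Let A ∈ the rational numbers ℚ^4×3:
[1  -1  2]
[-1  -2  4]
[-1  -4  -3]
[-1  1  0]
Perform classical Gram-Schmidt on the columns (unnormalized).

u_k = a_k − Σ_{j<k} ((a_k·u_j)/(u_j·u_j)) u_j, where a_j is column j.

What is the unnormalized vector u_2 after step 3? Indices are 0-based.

Step 1: u_0 = a_0 = (1, -1, -1, -1).
Step 2: u_1 = a_1 − (1)·u_0 = (-2, -1, -3, 2).
Step 3: u_2 = a_2 − (1/4)·u_0 − (1/18)·u_1 = (67/36, 155/36, -31/12, 5/36).

u_2 = (67/36, 155/36, -31/12, 5/36)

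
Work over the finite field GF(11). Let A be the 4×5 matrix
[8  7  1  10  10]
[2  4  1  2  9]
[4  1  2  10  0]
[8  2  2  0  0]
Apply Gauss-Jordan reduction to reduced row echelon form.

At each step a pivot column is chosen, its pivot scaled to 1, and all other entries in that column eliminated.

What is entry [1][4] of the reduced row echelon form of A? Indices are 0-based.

pivot(0,0)=8: scale R0 → (1, 5, 7, 4, 4)
  clear (1,0): R1 −= (2)R0 → (0, 5, 9, 5, 1)
  clear (2,0): R2 −= (4)R0 → (0, 3, 7, 5, 6)
  clear (3,0): R3 −= (8)R0 → (0, 6, 1, 1, 1)
pivot(1,1)=5: scale R1 → (0, 1, 4, 1, 9)
  clear (0,1): R0 −= (5)R1 → (1, 0, 9, 10, 3)
  clear (2,1): R2 −= (3)R1 → (0, 0, 6, 2, 1)
  clear (3,1): R3 −= (6)R1 → (0, 0, 10, 6, 2)
pivot(2,2)=6: scale R2 → (0, 0, 1, 4, 2)
  clear (0,2): R0 −= (9)R2 → (1, 0, 0, 7, 7)
  clear (1,2): R1 −= (4)R2 → (0, 1, 0, 7, 1)
  clear (3,2): R3 −= (10)R2 → (0, 0, 0, 10, 4)
pivot(3,3)=10: scale R3 → (0, 0, 0, 1, 7)
  clear (0,3): R0 −= (7)R3 → (1, 0, 0, 0, 2)
  clear (1,3): R1 −= (7)R3 → (0, 1, 0, 0, 7)
  clear (2,3): R2 −= (4)R3 → (0, 0, 1, 0, 7)

M[1][4] = 7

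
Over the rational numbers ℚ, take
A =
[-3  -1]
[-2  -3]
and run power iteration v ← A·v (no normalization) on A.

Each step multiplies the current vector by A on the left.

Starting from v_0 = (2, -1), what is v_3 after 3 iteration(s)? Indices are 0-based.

v_0 = (2, -1).
v_1 = A·v_0 = (-5, -1).
v_2 = A·v_1 = (16, 13).
v_3 = A·v_2 = (-61, -71).

v_3 = (-61, -71)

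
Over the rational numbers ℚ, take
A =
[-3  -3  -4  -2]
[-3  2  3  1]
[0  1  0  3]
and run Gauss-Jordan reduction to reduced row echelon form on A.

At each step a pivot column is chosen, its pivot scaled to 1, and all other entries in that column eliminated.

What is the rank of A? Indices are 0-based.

rank = 3

[1] R0 /= -3  ⇒  (1, 1, 4/3, 2/3)
     R1 -= -3·R0  ⇒  (0, 5, 7, 3)
[2] R1 /= 5  ⇒  (0, 1, 7/5, 3/5)
     R0 -= 1·R1  ⇒  (1, 0, -1/15, 1/15)
     R2 -= 1·R1  ⇒  (0, 0, -7/5, 12/5)
[3] R2 /= -7/5  ⇒  (0, 0, 1, -12/7)
     R0 -= -1/15·R2  ⇒  (1, 0, 0, -1/21)
     R1 -= 7/5·R2  ⇒  (0, 1, 0, 3)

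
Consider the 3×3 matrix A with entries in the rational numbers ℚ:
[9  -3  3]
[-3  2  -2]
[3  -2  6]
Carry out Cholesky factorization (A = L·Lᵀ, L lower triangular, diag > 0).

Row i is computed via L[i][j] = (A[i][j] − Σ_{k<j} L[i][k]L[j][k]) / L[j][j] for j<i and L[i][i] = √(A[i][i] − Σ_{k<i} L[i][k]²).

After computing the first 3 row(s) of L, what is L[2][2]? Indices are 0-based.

L[2][2] = 2

Step 1: L[0][0] = √(9) = 3.
  L[1][0] = (-3) / L[0][0] = -1.
Step 2: L[1][1] = √(1) = 1.
  L[2][0] = (3) / L[0][0] = 1.
  L[2][1] = (-1) / L[1][1] = -1.
Step 3: L[2][2] = √(4) = 2.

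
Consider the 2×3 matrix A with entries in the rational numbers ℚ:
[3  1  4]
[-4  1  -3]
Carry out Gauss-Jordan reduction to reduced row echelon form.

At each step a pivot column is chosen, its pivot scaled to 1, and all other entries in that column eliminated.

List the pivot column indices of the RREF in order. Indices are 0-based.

pivot(0,0)=3: scale R0 → (1, 1/3, 4/3)
  clear (1,0): R1 −= (-4)R0 → (0, 7/3, 7/3)
pivot(1,1)=7/3: scale R1 → (0, 1, 1)
  clear (0,1): R0 −= (1/3)R1 → (1, 0, 1)

pivot columns: 0, 1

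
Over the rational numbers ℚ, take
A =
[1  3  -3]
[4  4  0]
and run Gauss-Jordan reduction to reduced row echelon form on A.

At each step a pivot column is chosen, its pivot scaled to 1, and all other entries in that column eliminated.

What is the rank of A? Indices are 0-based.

rank = 2

pivot(0,0)=1: scale R0 → (1, 3, -3)
  clear (1,0): R1 −= (4)R0 → (0, -8, 12)
pivot(1,1)=-8: scale R1 → (0, 1, -3/2)
  clear (0,1): R0 −= (3)R1 → (1, 0, 3/2)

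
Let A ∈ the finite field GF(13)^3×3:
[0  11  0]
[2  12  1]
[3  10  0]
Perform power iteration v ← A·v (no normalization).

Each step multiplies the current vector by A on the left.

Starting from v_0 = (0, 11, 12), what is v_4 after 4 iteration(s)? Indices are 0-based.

v_0 = (0, 11, 12).
v_1 = A·v_0 = (4, 1, 6).
v_2 = A·v_1 = (11, 0, 9).
v_3 = A·v_2 = (0, 5, 7).
v_4 = A·v_3 = (3, 2, 11).

v_4 = (3, 2, 11)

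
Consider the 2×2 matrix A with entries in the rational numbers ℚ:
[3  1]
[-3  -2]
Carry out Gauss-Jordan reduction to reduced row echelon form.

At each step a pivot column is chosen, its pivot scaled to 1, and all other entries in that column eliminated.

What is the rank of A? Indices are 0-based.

rank = 2

pivot(0,0)=3: scale R0 → (1, 1/3)
  clear (1,0): R1 −= (-3)R0 → (0, -1)
pivot(1,1)=-1: scale R1 → (0, 1)
  clear (0,1): R0 −= (1/3)R1 → (1, 0)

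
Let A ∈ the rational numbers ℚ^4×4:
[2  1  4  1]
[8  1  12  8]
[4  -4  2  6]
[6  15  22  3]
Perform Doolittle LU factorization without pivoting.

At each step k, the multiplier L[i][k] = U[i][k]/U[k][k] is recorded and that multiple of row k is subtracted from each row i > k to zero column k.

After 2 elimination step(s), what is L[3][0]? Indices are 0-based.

k=0: U[0][0]=2
  eliminate (1,0): mult=4, new row 1: (0, -3, -4, 4); set L[1][0]=4
  eliminate (2,0): mult=2, new row 2: (0, -6, -6, 4); set L[2][0]=2
  eliminate (3,0): mult=3, new row 3: (0, 12, 10, 0); set L[3][0]=3
k=1: U[1][1]=-3
  eliminate (2,1): mult=2, new row 2: (0, 0, 2, -4); set L[2][1]=2
  eliminate (3,1): mult=-4, new row 3: (0, 0, -6, 16); set L[3][1]=-4

L[3][0] = 3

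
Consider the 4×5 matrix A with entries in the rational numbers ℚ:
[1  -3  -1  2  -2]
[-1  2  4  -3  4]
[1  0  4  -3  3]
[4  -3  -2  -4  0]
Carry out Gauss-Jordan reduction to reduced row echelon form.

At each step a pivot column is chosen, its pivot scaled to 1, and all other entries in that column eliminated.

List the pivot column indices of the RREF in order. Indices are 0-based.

pivot(0,0)=1: scale R0 → (1, -3, -1, 2, -2)
  clear (1,0): R1 −= (-1)R0 → (0, -1, 3, -1, 2)
  clear (2,0): R2 −= (1)R0 → (0, 3, 5, -5, 5)
  clear (3,0): R3 −= (4)R0 → (0, 9, 2, -12, 8)
pivot(1,1)=-1: scale R1 → (0, 1, -3, 1, -2)
  clear (0,1): R0 −= (-3)R1 → (1, 0, -10, 5, -8)
  clear (2,1): R2 −= (3)R1 → (0, 0, 14, -8, 11)
  clear (3,1): R3 −= (9)R1 → (0, 0, 29, -21, 26)
pivot(2,2)=14: scale R2 → (0, 0, 1, -4/7, 11/14)
  clear (0,2): R0 −= (-10)R2 → (1, 0, 0, -5/7, -1/7)
  clear (1,2): R1 −= (-3)R2 → (0, 1, 0, -5/7, 5/14)
  clear (3,2): R3 −= (29)R2 → (0, 0, 0, -31/7, 45/14)
pivot(3,3)=-31/7: scale R3 → (0, 0, 0, 1, -45/62)
  clear (0,3): R0 −= (-5/7)R3 → (1, 0, 0, 0, -41/62)
  clear (1,3): R1 −= (-5/7)R3 → (0, 1, 0, 0, -5/31)
  clear (2,3): R2 −= (-4/7)R3 → (0, 0, 1, 0, 23/62)

pivot columns: 0, 1, 2, 3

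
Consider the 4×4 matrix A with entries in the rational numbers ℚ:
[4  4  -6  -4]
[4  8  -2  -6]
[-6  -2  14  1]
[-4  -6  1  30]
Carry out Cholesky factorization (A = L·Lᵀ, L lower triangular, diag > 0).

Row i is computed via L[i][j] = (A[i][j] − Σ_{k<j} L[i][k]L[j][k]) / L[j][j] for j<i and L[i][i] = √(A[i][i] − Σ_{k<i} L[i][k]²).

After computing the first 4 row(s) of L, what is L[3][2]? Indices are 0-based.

L[3][2] = -3

Step 1: L[0][0] = √(4) = 2.
  L[1][0] = (4) / L[0][0] = 2.
Step 2: L[1][1] = √(4) = 2.
  L[2][0] = (-6) / L[0][0] = -3.
  L[2][1] = (4) / L[1][1] = 2.
Step 3: L[2][2] = √(1) = 1.
  L[3][0] = (-4) / L[0][0] = -2.
  L[3][1] = (-2) / L[1][1] = -1.
  L[3][2] = (-3) / L[2][2] = -3.
Step 4: L[3][3] = √(16) = 4.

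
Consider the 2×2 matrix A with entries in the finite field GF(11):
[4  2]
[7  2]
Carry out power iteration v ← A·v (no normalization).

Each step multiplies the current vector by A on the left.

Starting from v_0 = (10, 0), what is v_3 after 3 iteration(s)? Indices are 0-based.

v_3 = (5, 3)

v_0 = (10, 0).
v_1 = A·v_0 = (7, 4).
v_2 = A·v_1 = (3, 2).
v_3 = A·v_2 = (5, 3).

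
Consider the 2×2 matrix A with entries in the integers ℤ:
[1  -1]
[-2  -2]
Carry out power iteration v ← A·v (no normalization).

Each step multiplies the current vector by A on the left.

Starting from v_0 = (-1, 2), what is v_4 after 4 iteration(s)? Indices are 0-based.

v_0 = (-1, 2).
v_1 = A·v_0 = (-3, -2).
v_2 = A·v_1 = (-1, 10).
v_3 = A·v_2 = (-11, -18).
v_4 = A·v_3 = (7, 58).

v_4 = (7, 58)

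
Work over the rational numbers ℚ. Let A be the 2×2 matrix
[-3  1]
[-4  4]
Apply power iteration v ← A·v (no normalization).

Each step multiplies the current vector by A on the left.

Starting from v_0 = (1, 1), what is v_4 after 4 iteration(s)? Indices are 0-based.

v_4 = (38, 72)

v_0 = (1, 1).
v_1 = A·v_0 = (-2, 0).
v_2 = A·v_1 = (6, 8).
v_3 = A·v_2 = (-10, 8).
v_4 = A·v_3 = (38, 72).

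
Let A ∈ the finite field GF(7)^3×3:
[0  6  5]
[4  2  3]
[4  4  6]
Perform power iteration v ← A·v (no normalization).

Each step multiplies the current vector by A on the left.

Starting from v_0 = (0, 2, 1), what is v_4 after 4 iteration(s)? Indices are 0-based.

v_0 = (0, 2, 1).
v_1 = A·v_0 = (3, 0, 0).
v_2 = A·v_1 = (0, 5, 5).
v_3 = A·v_2 = (6, 4, 1).
v_4 = A·v_3 = (1, 0, 4).

v_4 = (1, 0, 4)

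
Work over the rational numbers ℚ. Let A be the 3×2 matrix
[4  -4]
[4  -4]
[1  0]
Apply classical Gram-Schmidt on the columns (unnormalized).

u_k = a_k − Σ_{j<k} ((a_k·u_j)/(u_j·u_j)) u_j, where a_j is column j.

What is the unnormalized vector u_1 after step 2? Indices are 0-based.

Step 1: u_0 = a_0 = (4, 4, 1).
Step 2: u_1 = a_1 − (-32/33)·u_0 = (-4/33, -4/33, 32/33).

u_1 = (-4/33, -4/33, 32/33)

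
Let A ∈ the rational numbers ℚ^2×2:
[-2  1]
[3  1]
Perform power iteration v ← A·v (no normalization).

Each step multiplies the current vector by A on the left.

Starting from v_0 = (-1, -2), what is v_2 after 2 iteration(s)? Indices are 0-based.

v_0 = (-1, -2).
v_1 = A·v_0 = (0, -5).
v_2 = A·v_1 = (-5, -5).

v_2 = (-5, -5)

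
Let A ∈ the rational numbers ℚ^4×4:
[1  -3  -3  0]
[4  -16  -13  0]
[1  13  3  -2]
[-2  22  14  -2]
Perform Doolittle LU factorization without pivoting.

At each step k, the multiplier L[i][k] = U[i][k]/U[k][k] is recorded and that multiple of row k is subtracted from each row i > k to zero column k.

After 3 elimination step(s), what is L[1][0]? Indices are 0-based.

Step 1: pivot at (0,0) is 1.
  row1 ← row1 − (4)·row0  ⇒  L[1][0]=4, U row1=(0, -4, -1, 0)
  row2 ← row2 − (1)·row0  ⇒  L[2][0]=1, U row2=(0, 16, 6, -2)
  row3 ← row3 − (-2)·row0  ⇒  L[3][0]=-2, U row3=(0, 16, 8, -2)
Step 2: pivot at (1,1) is -4.
  row2 ← row2 − (-4)·row1  ⇒  L[2][1]=-4, U row2=(0, 0, 2, -2)
  row3 ← row3 − (-4)·row1  ⇒  L[3][1]=-4, U row3=(0, 0, 4, -2)
Step 3: pivot at (2,2) is 2.
  row3 ← row3 − (2)·row2  ⇒  L[3][2]=2, U row3=(0, 0, 0, 2)

L[1][0] = 4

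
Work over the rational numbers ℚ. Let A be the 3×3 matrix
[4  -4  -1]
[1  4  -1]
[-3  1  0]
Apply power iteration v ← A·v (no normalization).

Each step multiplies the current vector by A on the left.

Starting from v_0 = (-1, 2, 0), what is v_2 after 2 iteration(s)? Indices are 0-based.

v_0 = (-1, 2, 0).
v_1 = A·v_0 = (-12, 7, 5).
v_2 = A·v_1 = (-81, 11, 43).

v_2 = (-81, 11, 43)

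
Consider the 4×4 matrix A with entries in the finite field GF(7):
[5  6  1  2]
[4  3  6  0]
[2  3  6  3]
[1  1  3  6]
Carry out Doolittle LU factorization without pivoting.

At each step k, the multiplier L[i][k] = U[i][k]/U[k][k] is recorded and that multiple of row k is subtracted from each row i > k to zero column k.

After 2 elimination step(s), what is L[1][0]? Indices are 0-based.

L[1][0] = 5

[col 0] pivot 5
  R1 -= 5*R0 → (0, 1, 1, 4)  (L[1][0] := 5)
  R2 -= 6*R0 → (0, 2, 0, 5)  (L[2][0] := 6)
  R3 -= 3*R0 → (0, 4, 0, 0)  (L[3][0] := 3)
[col 1] pivot 1
  R2 -= 2*R1 → (0, 0, 5, 4)  (L[2][1] := 2)
  R3 -= 4*R1 → (0, 0, 3, 5)  (L[3][1] := 4)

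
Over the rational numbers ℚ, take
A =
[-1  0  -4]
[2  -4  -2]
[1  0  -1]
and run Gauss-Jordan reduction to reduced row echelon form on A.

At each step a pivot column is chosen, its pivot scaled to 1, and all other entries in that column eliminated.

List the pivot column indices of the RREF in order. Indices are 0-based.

pivot columns: 0, 1, 2

step 1: normalize row 0 (÷-1) = (1, 0, 4)
  row 1: subtract 2×row0 = (0, -4, -10)
  row 2: subtract 1×row0 = (0, 0, -5)
step 2: normalize row 1 (÷-4) = (0, 1, 5/2)
step 3: normalize row 2 (÷-5) = (0, 0, 1)
  row 0: subtract 4×row2 = (1, 0, 0)
  row 1: subtract 5/2×row2 = (0, 1, 0)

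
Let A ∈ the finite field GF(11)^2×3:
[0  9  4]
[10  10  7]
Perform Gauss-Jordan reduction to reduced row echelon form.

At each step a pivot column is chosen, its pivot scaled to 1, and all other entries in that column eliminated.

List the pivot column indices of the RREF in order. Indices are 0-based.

pivot columns: 0, 1

[1] R0 <-> R1
[1] R0 /= 10  ⇒  (1, 1, 4)
[2] R1 /= 9  ⇒  (0, 1, 9)
     R0 -= 1·R1  ⇒  (1, 0, 6)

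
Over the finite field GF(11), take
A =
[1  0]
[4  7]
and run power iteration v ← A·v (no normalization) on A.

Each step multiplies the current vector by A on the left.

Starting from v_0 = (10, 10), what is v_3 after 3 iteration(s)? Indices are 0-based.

v_0 = (10, 10).
v_1 = A·v_0 = (10, 0).
v_2 = A·v_1 = (10, 7).
v_3 = A·v_2 = (10, 1).

v_3 = (10, 1)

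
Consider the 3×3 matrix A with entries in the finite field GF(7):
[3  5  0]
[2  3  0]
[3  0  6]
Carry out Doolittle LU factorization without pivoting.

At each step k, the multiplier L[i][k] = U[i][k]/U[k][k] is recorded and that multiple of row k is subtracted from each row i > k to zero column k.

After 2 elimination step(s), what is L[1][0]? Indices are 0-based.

L[1][0] = 3

k=0: U[0][0]=3
  eliminate (1,0): mult=3, new row 1: (0, 2, 0); set L[1][0]=3
  eliminate (2,0): mult=1, new row 2: (0, 2, 6); set L[2][0]=1
k=1: U[1][1]=2
  eliminate (2,1): mult=1, new row 2: (0, 0, 6); set L[2][1]=1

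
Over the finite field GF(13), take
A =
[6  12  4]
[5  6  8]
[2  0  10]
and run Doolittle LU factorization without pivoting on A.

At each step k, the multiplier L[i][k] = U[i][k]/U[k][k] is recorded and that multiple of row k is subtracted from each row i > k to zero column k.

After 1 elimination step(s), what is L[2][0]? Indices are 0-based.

[col 0] pivot 6
  R1 -= 3*R0 → (0, 9, 9)  (L[1][0] := 3)
  R2 -= 9*R0 → (0, 9, 0)  (L[2][0] := 9)

L[2][0] = 9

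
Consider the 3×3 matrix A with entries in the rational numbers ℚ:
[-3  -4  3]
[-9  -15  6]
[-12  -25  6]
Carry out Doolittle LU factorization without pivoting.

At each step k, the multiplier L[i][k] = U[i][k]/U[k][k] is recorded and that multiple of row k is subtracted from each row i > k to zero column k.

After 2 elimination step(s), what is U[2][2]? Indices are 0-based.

U[2][2] = 3

Step 1: pivot at (0,0) is -3.
  row1 ← row1 − (3)·row0  ⇒  L[1][0]=3, U row1=(0, -3, -3)
  row2 ← row2 − (4)·row0  ⇒  L[2][0]=4, U row2=(0, -9, -6)
Step 2: pivot at (1,1) is -3.
  row2 ← row2 − (3)·row1  ⇒  L[2][1]=3, U row2=(0, 0, 3)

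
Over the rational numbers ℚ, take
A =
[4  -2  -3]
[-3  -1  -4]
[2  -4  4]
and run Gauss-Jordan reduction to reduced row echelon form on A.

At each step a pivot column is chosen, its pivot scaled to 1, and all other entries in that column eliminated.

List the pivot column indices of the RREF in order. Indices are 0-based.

pivot columns: 0, 1, 2

pivot(0,0)=4: scale R0 → (1, -1/2, -3/4)
  clear (1,0): R1 −= (-3)R0 → (0, -5/2, -25/4)
  clear (2,0): R2 −= (2)R0 → (0, -3, 11/2)
pivot(1,1)=-5/2: scale R1 → (0, 1, 5/2)
  clear (0,1): R0 −= (-1/2)R1 → (1, 0, 1/2)
  clear (2,1): R2 −= (-3)R1 → (0, 0, 13)
pivot(2,2)=13: scale R2 → (0, 0, 1)
  clear (0,2): R0 −= (1/2)R2 → (1, 0, 0)
  clear (1,2): R1 −= (5/2)R2 → (0, 1, 0)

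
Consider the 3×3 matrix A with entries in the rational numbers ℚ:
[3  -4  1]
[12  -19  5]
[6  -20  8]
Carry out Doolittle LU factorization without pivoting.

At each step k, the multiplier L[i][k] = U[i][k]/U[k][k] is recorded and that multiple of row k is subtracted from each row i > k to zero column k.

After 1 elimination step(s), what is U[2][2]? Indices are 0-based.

k=0: U[0][0]=3
  eliminate (1,0): mult=4, new row 1: (0, -3, 1); set L[1][0]=4
  eliminate (2,0): mult=2, new row 2: (0, -12, 6); set L[2][0]=2

U[2][2] = 6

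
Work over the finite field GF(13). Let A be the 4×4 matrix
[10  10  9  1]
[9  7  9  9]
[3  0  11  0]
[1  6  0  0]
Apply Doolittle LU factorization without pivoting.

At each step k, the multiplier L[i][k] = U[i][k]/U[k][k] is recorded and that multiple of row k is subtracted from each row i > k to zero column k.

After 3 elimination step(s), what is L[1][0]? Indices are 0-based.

[col 0] pivot 10
  R1 -= 10*R0 → (0, 11, 10, 12)  (L[1][0] := 10)
  R2 -= 12*R0 → (0, 10, 7, 1)  (L[2][0] := 12)
  R3 -= 4*R0 → (0, 5, 3, 9)  (L[3][0] := 4)
[col 1] pivot 11
  R2 -= 8*R1 → (0, 0, 5, 9)  (L[2][1] := 8)
  R3 -= 4*R1 → (0, 0, 2, 0)  (L[3][1] := 4)
[col 2] pivot 5
  R3 -= 3*R2 → (0, 0, 0, 12)  (L[3][2] := 3)

L[1][0] = 10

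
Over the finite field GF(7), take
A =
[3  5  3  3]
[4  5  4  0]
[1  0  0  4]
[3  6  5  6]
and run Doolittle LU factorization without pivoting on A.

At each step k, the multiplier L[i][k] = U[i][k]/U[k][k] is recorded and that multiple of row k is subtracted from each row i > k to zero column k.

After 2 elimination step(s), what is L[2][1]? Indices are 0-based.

L[2][1] = 1

Step 1: pivot at (0,0) is 3.
  row1 ← row1 − (6)·row0  ⇒  L[1][0]=6, U row1=(0, 3, 0, 3)
  row2 ← row2 − (5)·row0  ⇒  L[2][0]=5, U row2=(0, 3, 6, 3)
  row3 ← row3 − (1)·row0  ⇒  L[3][0]=1, U row3=(0, 1, 2, 3)
Step 2: pivot at (1,1) is 3.
  row2 ← row2 − (1)·row1  ⇒  L[2][1]=1, U row2=(0, 0, 6, 0)
  row3 ← row3 − (5)·row1  ⇒  L[3][1]=5, U row3=(0, 0, 2, 2)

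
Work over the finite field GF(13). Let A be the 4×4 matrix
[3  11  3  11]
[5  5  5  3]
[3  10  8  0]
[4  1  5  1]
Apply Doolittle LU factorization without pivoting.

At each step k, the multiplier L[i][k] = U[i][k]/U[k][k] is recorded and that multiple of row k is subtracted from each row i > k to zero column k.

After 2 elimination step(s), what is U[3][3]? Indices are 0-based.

[col 0] pivot 3
  R1 -= 6*R0 → (0, 4, 0, 2)  (L[1][0] := 6)
  R2 -= 1*R0 → (0, 12, 5, 2)  (L[2][0] := 1)
  R3 -= 10*R0 → (0, 8, 1, 8)  (L[3][0] := 10)
[col 1] pivot 4
  R2 -= 3*R1 → (0, 0, 5, 9)  (L[2][1] := 3)
  R3 -= 2*R1 → (0, 0, 1, 4)  (L[3][1] := 2)

U[3][3] = 4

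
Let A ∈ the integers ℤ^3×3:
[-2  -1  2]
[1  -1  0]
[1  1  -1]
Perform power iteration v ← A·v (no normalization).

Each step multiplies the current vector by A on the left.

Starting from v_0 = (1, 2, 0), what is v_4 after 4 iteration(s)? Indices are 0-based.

v_0 = (1, 2, 0).
v_1 = A·v_0 = (-4, -1, 3).
v_2 = A·v_1 = (15, -3, -8).
v_3 = A·v_2 = (-43, 18, 20).
v_4 = A·v_3 = (108, -61, -45).

v_4 = (108, -61, -45)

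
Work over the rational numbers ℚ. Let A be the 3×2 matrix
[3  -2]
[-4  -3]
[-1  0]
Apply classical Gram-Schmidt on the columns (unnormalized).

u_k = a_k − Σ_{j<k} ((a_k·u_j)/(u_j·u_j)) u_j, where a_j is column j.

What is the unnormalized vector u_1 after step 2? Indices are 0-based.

Step 1: u_0 = a_0 = (3, -4, -1).
Step 2: u_1 = a_1 − (3/13)·u_0 = (-35/13, -27/13, 3/13).

u_1 = (-35/13, -27/13, 3/13)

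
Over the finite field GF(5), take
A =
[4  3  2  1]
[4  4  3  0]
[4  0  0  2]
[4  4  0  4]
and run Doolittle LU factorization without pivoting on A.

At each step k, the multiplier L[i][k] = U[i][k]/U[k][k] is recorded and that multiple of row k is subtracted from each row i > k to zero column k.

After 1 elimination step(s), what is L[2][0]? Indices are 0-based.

L[2][0] = 1

k=0: U[0][0]=4
  eliminate (1,0): mult=1, new row 1: (0, 1, 1, 4); set L[1][0]=1
  eliminate (2,0): mult=1, new row 2: (0, 2, 3, 1); set L[2][0]=1
  eliminate (3,0): mult=1, new row 3: (0, 1, 3, 3); set L[3][0]=1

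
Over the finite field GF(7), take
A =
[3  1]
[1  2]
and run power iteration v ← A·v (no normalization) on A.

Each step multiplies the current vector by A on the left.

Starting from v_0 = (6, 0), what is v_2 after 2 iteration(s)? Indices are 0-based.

v_2 = (4, 2)

v_0 = (6, 0).
v_1 = A·v_0 = (4, 6).
v_2 = A·v_1 = (4, 2).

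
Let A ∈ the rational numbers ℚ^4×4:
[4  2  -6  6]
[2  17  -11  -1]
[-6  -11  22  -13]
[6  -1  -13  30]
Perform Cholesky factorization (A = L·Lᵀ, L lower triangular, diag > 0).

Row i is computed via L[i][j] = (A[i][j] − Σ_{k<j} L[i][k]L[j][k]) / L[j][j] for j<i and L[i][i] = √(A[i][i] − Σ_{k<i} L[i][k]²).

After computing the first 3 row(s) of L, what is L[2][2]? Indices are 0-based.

Step 1: L[0][0] = √(4) = 2.
  L[1][0] = (2) / L[0][0] = 1.
Step 2: L[1][1] = √(16) = 4.
  L[2][0] = (-6) / L[0][0] = -3.
  L[2][1] = (-8) / L[1][1] = -2.
Step 3: L[2][2] = √(9) = 3.

L[2][2] = 3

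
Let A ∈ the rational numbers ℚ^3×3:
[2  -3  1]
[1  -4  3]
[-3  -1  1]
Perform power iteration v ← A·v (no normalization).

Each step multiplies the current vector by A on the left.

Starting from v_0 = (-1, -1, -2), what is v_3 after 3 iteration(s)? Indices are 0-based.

v_3 = (-25, -35, -36)

v_0 = (-1, -1, -2).
v_1 = A·v_0 = (-1, -3, 2).
v_2 = A·v_1 = (9, 17, 8).
v_3 = A·v_2 = (-25, -35, -36).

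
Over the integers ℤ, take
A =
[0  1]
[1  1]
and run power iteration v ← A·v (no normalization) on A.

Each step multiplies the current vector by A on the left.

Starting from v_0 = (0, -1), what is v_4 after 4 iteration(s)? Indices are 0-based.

v_4 = (-3, -5)

v_0 = (0, -1).
v_1 = A·v_0 = (-1, -1).
v_2 = A·v_1 = (-1, -2).
v_3 = A·v_2 = (-2, -3).
v_4 = A·v_3 = (-3, -5).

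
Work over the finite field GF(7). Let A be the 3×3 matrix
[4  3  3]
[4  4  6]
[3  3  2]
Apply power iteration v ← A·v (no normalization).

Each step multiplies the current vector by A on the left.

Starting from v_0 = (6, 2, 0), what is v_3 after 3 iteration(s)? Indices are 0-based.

v_3 = (6, 1, 2)

v_0 = (6, 2, 0).
v_1 = A·v_0 = (2, 4, 3).
v_2 = A·v_1 = (1, 0, 3).
v_3 = A·v_2 = (6, 1, 2).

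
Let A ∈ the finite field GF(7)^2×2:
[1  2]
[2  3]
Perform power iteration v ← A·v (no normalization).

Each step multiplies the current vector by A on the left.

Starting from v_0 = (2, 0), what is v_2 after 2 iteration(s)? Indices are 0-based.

v_2 = (3, 2)

v_0 = (2, 0).
v_1 = A·v_0 = (2, 4).
v_2 = A·v_1 = (3, 2).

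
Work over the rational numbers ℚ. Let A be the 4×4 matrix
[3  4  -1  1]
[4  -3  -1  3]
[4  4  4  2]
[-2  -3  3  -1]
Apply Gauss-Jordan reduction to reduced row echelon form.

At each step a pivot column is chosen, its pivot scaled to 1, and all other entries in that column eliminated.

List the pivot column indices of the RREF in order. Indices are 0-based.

pivot columns: 0, 1, 2, 3

step 1: normalize row 0 (÷3) = (1, 4/3, -1/3, 1/3)
  row 1: subtract 4×row0 = (0, -25/3, 1/3, 5/3)
  row 2: subtract 4×row0 = (0, -4/3, 16/3, 2/3)
  row 3: subtract -2×row0 = (0, -1/3, 7/3, -1/3)
step 2: normalize row 1 (÷-25/3) = (0, 1, -1/25, -1/5)
  row 0: subtract 4/3×row1 = (1, 0, -7/25, 3/5)
  row 2: subtract -4/3×row1 = (0, 0, 132/25, 2/5)
  row 3: subtract -1/3×row1 = (0, 0, 58/25, -2/5)
step 3: normalize row 2 (÷132/25) = (0, 0, 1, 5/66)
  row 0: subtract -7/25×row2 = (1, 0, 0, 41/66)
  row 1: subtract -1/25×row2 = (0, 1, 0, -13/66)
  row 3: subtract 58/25×row2 = (0, 0, 0, -19/33)
step 4: normalize row 3 (÷-19/33) = (0, 0, 0, 1)
  row 0: subtract 41/66×row3 = (1, 0, 0, 0)
  row 1: subtract -13/66×row3 = (0, 1, 0, 0)
  row 2: subtract 5/66×row3 = (0, 0, 1, 0)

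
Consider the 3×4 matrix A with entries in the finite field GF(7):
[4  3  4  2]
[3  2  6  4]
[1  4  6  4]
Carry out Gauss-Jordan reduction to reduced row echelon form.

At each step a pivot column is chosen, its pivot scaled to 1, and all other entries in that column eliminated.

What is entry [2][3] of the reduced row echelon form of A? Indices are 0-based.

pivot(0,0)=4: scale R0 → (1, 6, 1, 4)
  clear (1,0): R1 −= (3)R0 → (0, 5, 3, 6)
  clear (2,0): R2 −= (1)R0 → (0, 5, 5, 0)
pivot(1,1)=5: scale R1 → (0, 1, 2, 4)
  clear (0,1): R0 −= (6)R1 → (1, 0, 3, 1)
  clear (2,1): R2 −= (5)R1 → (0, 0, 2, 1)
pivot(2,2)=2: scale R2 → (0, 0, 1, 4)
  clear (0,2): R0 −= (3)R2 → (1, 0, 0, 3)
  clear (1,2): R1 −= (2)R2 → (0, 1, 0, 3)

M[2][3] = 4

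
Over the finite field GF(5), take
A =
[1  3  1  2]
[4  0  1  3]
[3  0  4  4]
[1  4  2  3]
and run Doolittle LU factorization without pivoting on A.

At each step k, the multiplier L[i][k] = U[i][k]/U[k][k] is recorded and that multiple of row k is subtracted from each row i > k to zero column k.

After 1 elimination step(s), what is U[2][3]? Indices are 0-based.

U[2][3] = 3

Step 1: pivot at (0,0) is 1.
  row1 ← row1 − (4)·row0  ⇒  L[1][0]=4, U row1=(0, 3, 2, 0)
  row2 ← row2 − (3)·row0  ⇒  L[2][0]=3, U row2=(0, 1, 1, 3)
  row3 ← row3 − (1)·row0  ⇒  L[3][0]=1, U row3=(0, 1, 1, 1)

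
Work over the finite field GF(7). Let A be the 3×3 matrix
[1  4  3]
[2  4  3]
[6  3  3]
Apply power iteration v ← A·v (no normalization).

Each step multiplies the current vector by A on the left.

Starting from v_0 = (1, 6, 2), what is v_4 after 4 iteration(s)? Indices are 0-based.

v_0 = (1, 6, 2).
v_1 = A·v_0 = (3, 4, 2).
v_2 = A·v_1 = (4, 0, 1).
v_3 = A·v_2 = (0, 4, 6).
v_4 = A·v_3 = (6, 6, 2).

v_4 = (6, 6, 2)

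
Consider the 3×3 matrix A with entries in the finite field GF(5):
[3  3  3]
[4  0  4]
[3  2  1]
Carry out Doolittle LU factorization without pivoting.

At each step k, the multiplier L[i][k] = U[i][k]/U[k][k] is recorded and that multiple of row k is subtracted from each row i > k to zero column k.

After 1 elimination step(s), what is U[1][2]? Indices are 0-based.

Step 1: pivot at (0,0) is 3.
  row1 ← row1 − (3)·row0  ⇒  L[1][0]=3, U row1=(0, 1, 0)
  row2 ← row2 − (1)·row0  ⇒  L[2][0]=1, U row2=(0, 4, 3)

U[1][2] = 0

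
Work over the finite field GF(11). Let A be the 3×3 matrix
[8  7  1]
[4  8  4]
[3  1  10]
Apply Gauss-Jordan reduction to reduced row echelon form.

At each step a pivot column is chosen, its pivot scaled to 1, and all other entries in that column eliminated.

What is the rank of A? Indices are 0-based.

[1] R0 /= 8  ⇒  (1, 5, 7)
     R1 -= 4·R0  ⇒  (0, 10, 9)
     R2 -= 3·R0  ⇒  (0, 8, 0)
[2] R1 /= 10  ⇒  (0, 1, 2)
     R0 -= 5·R1  ⇒  (1, 0, 8)
     R2 -= 8·R1  ⇒  (0, 0, 6)
[3] R2 /= 6  ⇒  (0, 0, 1)
     R0 -= 8·R2  ⇒  (1, 0, 0)
     R1 -= 2·R2  ⇒  (0, 1, 0)

rank = 3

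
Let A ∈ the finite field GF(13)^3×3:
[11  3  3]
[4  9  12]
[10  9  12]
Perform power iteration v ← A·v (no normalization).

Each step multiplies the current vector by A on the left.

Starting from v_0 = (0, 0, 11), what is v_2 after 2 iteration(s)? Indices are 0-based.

v_0 = (0, 0, 11).
v_1 = A·v_0 = (7, 2, 2).
v_2 = A·v_1 = (11, 5, 8).

v_2 = (11, 5, 8)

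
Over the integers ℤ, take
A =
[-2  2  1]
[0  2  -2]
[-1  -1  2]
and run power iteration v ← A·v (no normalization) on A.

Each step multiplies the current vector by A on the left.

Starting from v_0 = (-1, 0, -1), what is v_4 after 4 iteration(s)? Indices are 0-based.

v_0 = (-1, 0, -1).
v_1 = A·v_0 = (1, 2, -1).
v_2 = A·v_1 = (1, 6, -5).
v_3 = A·v_2 = (5, 22, -17).
v_4 = A·v_3 = (17, 78, -61).

v_4 = (17, 78, -61)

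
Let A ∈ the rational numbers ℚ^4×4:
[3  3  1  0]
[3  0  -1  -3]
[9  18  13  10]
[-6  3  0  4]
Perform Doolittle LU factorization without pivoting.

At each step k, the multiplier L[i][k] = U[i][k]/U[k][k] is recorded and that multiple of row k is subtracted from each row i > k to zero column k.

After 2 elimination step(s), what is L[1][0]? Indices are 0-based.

L[1][0] = 1

Step 1: pivot at (0,0) is 3.
  row1 ← row1 − (1)·row0  ⇒  L[1][0]=1, U row1=(0, -3, -2, -3)
  row2 ← row2 − (3)·row0  ⇒  L[2][0]=3, U row2=(0, 9, 10, 10)
  row3 ← row3 − (-2)·row0  ⇒  L[3][0]=-2, U row3=(0, 9, 2, 4)
Step 2: pivot at (1,1) is -3.
  row2 ← row2 − (-3)·row1  ⇒  L[2][1]=-3, U row2=(0, 0, 4, 1)
  row3 ← row3 − (-3)·row1  ⇒  L[3][1]=-3, U row3=(0, 0, -4, -5)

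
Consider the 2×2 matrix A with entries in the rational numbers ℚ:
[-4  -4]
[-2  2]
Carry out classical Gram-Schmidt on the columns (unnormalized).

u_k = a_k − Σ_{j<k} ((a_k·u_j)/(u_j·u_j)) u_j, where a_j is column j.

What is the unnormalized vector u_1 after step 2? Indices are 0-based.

Step 1: u_0 = a_0 = (-4, -2).
Step 2: u_1 = a_1 − (3/5)·u_0 = (-8/5, 16/5).

u_1 = (-8/5, 16/5)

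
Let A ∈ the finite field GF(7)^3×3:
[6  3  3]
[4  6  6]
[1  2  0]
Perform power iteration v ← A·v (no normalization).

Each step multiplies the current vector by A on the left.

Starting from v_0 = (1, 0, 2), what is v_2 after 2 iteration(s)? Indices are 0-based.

v_0 = (1, 0, 2).
v_1 = A·v_0 = (5, 2, 1).
v_2 = A·v_1 = (4, 3, 2).

v_2 = (4, 3, 2)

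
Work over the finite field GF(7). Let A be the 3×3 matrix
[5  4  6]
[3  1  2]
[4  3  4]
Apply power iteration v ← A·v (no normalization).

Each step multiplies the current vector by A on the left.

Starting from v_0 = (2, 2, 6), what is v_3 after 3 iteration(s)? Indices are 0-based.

v_0 = (2, 2, 6).
v_1 = A·v_0 = (5, 6, 3).
v_2 = A·v_1 = (4, 6, 1).
v_3 = A·v_2 = (1, 6, 3).

v_3 = (1, 6, 3)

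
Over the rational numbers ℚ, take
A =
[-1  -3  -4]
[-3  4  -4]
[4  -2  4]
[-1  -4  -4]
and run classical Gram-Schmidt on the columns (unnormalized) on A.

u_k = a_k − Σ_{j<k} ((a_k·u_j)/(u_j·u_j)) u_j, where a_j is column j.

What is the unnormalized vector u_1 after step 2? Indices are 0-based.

Step 1: u_0 = a_0 = (-1, -3, 4, -1).
Step 2: u_1 = a_1 − (-13/27)·u_0 = (-94/27, 23/9, -2/27, -121/27).

u_1 = (-94/27, 23/9, -2/27, -121/27)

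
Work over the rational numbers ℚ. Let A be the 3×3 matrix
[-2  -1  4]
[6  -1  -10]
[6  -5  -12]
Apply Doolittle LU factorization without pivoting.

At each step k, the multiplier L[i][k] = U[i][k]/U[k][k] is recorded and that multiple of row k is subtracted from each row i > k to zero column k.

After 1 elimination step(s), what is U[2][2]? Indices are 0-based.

k=0: U[0][0]=-2
  eliminate (1,0): mult=-3, new row 1: (0, -4, 2); set L[1][0]=-3
  eliminate (2,0): mult=-3, new row 2: (0, -8, 0); set L[2][0]=-3

U[2][2] = 0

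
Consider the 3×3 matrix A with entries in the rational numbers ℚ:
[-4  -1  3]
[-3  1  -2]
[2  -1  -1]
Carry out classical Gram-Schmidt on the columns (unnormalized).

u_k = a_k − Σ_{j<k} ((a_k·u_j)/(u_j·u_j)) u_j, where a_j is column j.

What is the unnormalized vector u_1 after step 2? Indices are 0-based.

u_1 = (-33/29, 26/29, -27/29)

Step 1: u_0 = a_0 = (-4, -3, 2).
Step 2: u_1 = a_1 − (-1/29)·u_0 = (-33/29, 26/29, -27/29).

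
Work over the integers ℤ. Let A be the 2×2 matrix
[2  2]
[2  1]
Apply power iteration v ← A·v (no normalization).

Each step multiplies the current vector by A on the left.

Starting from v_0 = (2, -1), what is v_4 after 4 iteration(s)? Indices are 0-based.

v_0 = (2, -1).
v_1 = A·v_0 = (2, 3).
v_2 = A·v_1 = (10, 7).
v_3 = A·v_2 = (34, 27).
v_4 = A·v_3 = (122, 95).

v_4 = (122, 95)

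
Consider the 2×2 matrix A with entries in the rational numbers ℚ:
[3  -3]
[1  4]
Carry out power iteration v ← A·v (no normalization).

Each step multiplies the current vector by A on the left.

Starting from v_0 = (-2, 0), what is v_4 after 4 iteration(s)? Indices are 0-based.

v_0 = (-2, 0).
v_1 = A·v_0 = (-6, -2).
v_2 = A·v_1 = (-12, -14).
v_3 = A·v_2 = (6, -68).
v_4 = A·v_3 = (222, -266).

v_4 = (222, -266)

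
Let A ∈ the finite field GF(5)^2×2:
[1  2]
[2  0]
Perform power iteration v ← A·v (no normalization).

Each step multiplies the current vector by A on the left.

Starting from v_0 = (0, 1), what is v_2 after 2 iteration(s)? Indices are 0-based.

v_0 = (0, 1).
v_1 = A·v_0 = (2, 0).
v_2 = A·v_1 = (2, 4).

v_2 = (2, 4)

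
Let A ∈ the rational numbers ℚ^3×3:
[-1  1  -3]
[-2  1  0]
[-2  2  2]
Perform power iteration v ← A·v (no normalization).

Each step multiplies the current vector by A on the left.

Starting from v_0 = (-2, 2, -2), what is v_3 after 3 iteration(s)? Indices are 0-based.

v_0 = (-2, 2, -2).
v_1 = A·v_0 = (10, 6, 4).
v_2 = A·v_1 = (-16, -14, 0).
v_3 = A·v_2 = (2, 18, 4).

v_3 = (2, 18, 4)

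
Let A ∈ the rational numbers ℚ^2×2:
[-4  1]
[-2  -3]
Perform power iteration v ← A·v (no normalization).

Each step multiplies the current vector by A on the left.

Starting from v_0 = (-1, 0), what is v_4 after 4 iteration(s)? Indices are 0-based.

v_4 = (-98, -294)

v_0 = (-1, 0).
v_1 = A·v_0 = (4, 2).
v_2 = A·v_1 = (-14, -14).
v_3 = A·v_2 = (42, 70).
v_4 = A·v_3 = (-98, -294).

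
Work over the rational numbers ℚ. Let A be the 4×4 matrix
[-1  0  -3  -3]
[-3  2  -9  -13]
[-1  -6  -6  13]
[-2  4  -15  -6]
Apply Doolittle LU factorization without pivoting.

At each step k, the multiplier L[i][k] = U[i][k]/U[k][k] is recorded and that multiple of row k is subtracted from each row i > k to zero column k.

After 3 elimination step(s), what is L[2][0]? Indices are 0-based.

k=0: U[0][0]=-1
  eliminate (1,0): mult=3, new row 1: (0, 2, 0, -4); set L[1][0]=3
  eliminate (2,0): mult=1, new row 2: (0, -6, -3, 16); set L[2][0]=1
  eliminate (3,0): mult=2, new row 3: (0, 4, -9, 0); set L[3][0]=2
k=1: U[1][1]=2
  eliminate (2,1): mult=-3, new row 2: (0, 0, -3, 4); set L[2][1]=-3
  eliminate (3,1): mult=2, new row 3: (0, 0, -9, 8); set L[3][1]=2
k=2: U[2][2]=-3
  eliminate (3,2): mult=3, new row 3: (0, 0, 0, -4); set L[3][2]=3

L[2][0] = 1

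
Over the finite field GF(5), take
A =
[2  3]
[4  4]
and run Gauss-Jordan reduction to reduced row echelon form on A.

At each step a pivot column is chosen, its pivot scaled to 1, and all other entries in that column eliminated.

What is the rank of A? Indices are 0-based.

pivot(0,0)=2: scale R0 → (1, 4)
  clear (1,0): R1 −= (4)R0 → (0, 3)
pivot(1,1)=3: scale R1 → (0, 1)
  clear (0,1): R0 −= (4)R1 → (1, 0)

rank = 2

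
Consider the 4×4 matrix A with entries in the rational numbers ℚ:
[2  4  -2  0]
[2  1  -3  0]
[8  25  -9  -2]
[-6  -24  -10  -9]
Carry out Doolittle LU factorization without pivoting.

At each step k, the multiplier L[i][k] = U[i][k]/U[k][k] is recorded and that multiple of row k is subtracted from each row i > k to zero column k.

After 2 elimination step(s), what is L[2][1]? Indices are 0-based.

Step 1: pivot at (0,0) is 2.
  row1 ← row1 − (1)·row0  ⇒  L[1][0]=1, U row1=(0, -3, -1, 0)
  row2 ← row2 − (4)·row0  ⇒  L[2][0]=4, U row2=(0, 9, -1, -2)
  row3 ← row3 − (-3)·row0  ⇒  L[3][0]=-3, U row3=(0, -12, -16, -9)
Step 2: pivot at (1,1) is -3.
  row2 ← row2 − (-3)·row1  ⇒  L[2][1]=-3, U row2=(0, 0, -4, -2)
  row3 ← row3 − (4)·row1  ⇒  L[3][1]=4, U row3=(0, 0, -12, -9)

L[2][1] = -3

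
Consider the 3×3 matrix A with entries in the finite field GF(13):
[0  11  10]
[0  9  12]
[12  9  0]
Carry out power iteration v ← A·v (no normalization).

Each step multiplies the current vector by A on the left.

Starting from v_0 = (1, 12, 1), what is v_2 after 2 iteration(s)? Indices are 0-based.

v_0 = (1, 12, 1).
v_1 = A·v_0 = (12, 3, 3).
v_2 = A·v_1 = (11, 11, 2).

v_2 = (11, 11, 2)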